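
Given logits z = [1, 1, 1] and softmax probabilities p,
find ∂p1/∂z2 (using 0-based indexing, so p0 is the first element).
∂p1/∂z2 = -0.1111

p = softmax(z) = [0.3333, 0.3333, 0.3333]
p1 = 0.3333, p2 = 0.3333

∂p1/∂z2 = -p1 × p2 = -0.3333 × 0.3333 = -0.1111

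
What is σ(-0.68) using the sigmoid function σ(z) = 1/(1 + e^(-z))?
0.3363

sigmoid(-0.68) = 1/(1 + e^(0.68)) = 1/(1 + 1.974) = 0.3363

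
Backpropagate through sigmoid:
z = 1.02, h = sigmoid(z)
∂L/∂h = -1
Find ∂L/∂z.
∂L/∂z = -0.1948

σ(1.02) = 0.735
σ'(1.02) = σ(1.02)(1 - σ(1.02)) = 0.735 × 0.265 = 0.1948
∂L/∂z = ∂L/∂h · σ'(z) = -1 × 0.1948 = -0.1948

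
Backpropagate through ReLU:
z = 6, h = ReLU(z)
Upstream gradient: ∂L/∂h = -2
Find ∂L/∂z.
∂L/∂z = -2

h = ReLU(6) = 6
Since z > 0: ∂h/∂z = 1
∂L/∂z = ∂L/∂h · ∂h/∂z = -2 × 1 = -2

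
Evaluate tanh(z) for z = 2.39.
0.9833

tanh(2.39) = (e^(2.39) - e^(-2.39))/(e^(2.39) + e^(-2.39)) = 0.9833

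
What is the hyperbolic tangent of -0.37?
-0.354

tanh(-0.37) = (e^(-0.37) - e^(0.37))/(e^(-0.37) + e^(0.37)) = -0.354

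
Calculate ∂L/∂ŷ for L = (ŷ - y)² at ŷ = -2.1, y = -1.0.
∂L/∂ŷ = -2.2

∂L/∂ŷ = 2(ŷ - y) = 2(-2.1 - -1.0) = 2(-1.1) = -2.2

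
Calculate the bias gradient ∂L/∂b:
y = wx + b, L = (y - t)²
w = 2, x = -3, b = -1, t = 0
∂L/∂b = -14

y = wx + b = (2)(-3) + -1 = -7
∂L/∂y = 2(y - t) = 2(-7 - 0) = -14
∂y/∂b = 1
∂L/∂b = ∂L/∂y · ∂y/∂b = -14 × 1 = -14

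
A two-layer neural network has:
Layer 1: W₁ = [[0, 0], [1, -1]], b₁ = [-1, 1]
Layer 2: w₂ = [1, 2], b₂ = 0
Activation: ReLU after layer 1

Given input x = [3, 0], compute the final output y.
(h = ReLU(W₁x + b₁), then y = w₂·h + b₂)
y = 8

Layer 1 pre-activation: z₁ = [-1, 4]
After ReLU: h = [0, 4]
Layer 2 output: y = 1×0 + 2×4 + 0 = 8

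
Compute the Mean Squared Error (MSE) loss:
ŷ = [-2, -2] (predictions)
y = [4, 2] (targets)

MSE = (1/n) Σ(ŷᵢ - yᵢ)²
MSE = 26

MSE = (1/2)((-2-4)² + (-2-2)²) = (1/2)(36 + 16) = 26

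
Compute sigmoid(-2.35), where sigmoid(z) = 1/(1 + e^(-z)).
0.08707

sigmoid(-2.35) = 1/(1 + e^(2.35)) = 1/(1 + 10.49) = 0.08707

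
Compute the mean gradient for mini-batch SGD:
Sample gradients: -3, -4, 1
Average gradient = -2

Average = (1/3)(-3 + -4 + 1) = -6/3 = -2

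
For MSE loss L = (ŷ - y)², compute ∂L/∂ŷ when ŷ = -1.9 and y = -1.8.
∂L/∂ŷ = -0.2

∂L/∂ŷ = 2(ŷ - y) = 2(-1.9 - -1.8) = 2(-0.1) = -0.2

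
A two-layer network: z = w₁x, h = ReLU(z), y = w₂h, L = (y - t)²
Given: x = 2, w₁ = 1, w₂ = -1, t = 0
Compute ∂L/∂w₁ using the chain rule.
∂L/∂w₁ = 8

Forward pass:
z = w₁x = 1×2 = 2
h = ReLU(2) = 2
y = w₂h = -1×2 = -2

Backward pass:
∂L/∂y = 2(y - t) = 2(-2 - 0) = -4
∂y/∂h = w₂ = -1
∂h/∂z = 1 (ReLU derivative)
∂z/∂w₁ = x = 2

∂L/∂w₁ = -4 × -1 × 1 × 2 = 8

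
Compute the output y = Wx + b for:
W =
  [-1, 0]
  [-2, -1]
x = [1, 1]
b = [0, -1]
y = [-1, -4]

Wx = [-1×1 + 0×1, -2×1 + -1×1]
   = [-1, -3]
y = Wx + b = [-1 + 0, -3 + -1] = [-1, -4]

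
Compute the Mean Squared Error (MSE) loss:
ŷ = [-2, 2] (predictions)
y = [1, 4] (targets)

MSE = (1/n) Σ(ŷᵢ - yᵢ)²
MSE = 6.5

MSE = (1/2)((-2-1)² + (2-4)²) = (1/2)(9 + 4) = 6.5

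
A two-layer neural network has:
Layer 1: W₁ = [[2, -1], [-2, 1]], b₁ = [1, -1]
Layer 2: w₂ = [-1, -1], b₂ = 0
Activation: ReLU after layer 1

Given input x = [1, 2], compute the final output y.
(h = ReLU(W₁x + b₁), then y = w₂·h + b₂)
y = -1

Layer 1 pre-activation: z₁ = [1, -1]
After ReLU: h = [1, 0]
Layer 2 output: y = -1×1 + -1×0 + 0 = -1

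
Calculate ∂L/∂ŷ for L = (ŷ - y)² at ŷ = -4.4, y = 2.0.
∂L/∂ŷ = -12.8

∂L/∂ŷ = 2(ŷ - y) = 2(-4.4 - 2.0) = 2(-6.4) = -12.8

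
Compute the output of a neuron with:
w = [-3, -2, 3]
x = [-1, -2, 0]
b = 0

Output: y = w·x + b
y = 7

y = (-3)(-1) + (-2)(-2) + (3)(0) + 0 = 7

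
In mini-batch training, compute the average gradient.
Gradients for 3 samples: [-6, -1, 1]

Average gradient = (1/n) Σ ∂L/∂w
Average gradient = -2

Average = (1/3)(-6 + -1 + 1) = -6/3 = -2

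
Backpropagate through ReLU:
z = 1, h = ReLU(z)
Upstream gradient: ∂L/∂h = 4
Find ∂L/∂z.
∂L/∂z = 4

h = ReLU(1) = 1
Since z > 0: ∂h/∂z = 1
∂L/∂z = ∂L/∂h · ∂h/∂z = 4 × 1 = 4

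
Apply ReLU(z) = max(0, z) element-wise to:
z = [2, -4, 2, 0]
h = [2, 0, 2, 0]

ReLU applied element-wise: max(0,2)=2, max(0,-4)=0, max(0,2)=2, max(0,0)=0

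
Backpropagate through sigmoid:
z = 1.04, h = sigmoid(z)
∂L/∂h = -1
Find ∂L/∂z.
∂L/∂z = -0.193

σ(1.04) = 0.7389
σ'(1.04) = σ(1.04)(1 - σ(1.04)) = 0.7389 × 0.2611 = 0.193
∂L/∂z = ∂L/∂h · σ'(z) = -1 × 0.193 = -0.193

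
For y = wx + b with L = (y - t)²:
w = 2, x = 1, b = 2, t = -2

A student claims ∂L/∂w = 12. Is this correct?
Correct

y = (2)(1) + 2 = 4
∂L/∂y = 2(y - t) = 2(4 - -2) = 12
∂y/∂w = x = 1
∂L/∂w = 12 × 1 = 12

Claimed value: 12
Correct: The correct gradient is 12.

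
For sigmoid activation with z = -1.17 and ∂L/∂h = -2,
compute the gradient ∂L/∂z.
∂L/∂z = -0.3615

σ(-1.17) = 0.2369
σ'(-1.17) = σ(-1.17)(1 - σ(-1.17)) = 0.2369 × 0.7631 = 0.1808
∂L/∂z = ∂L/∂h · σ'(z) = -2 × 0.1808 = -0.3615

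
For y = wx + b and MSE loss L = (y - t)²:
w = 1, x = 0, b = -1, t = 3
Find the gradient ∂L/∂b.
∂L/∂b = -8

y = wx + b = (1)(0) + -1 = -1
∂L/∂y = 2(y - t) = 2(-1 - 3) = -8
∂y/∂b = 1
∂L/∂b = ∂L/∂y · ∂y/∂b = -8 × 1 = -8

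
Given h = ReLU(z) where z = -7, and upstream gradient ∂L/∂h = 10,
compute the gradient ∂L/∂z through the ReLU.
∂L/∂z = 0

h = ReLU(-7) = 0
Since z < 0: ∂h/∂z = 0
∂L/∂z = ∂L/∂h · ∂h/∂z = 10 × 0 = 0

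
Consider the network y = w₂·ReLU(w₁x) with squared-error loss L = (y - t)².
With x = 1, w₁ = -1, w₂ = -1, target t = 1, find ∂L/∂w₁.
∂L/∂w₁ = 0

Forward pass:
z = w₁x = -1×1 = -1
h = ReLU(-1) = 0
y = w₂h = -1×0 = 0

Backward pass:
∂L/∂y = 2(y - t) = 2(0 - 1) = -2
∂y/∂h = w₂ = -1
∂h/∂z = 0 (ReLU derivative)
∂z/∂w₁ = x = 1

∂L/∂w₁ = -2 × -1 × 0 × 1 = 0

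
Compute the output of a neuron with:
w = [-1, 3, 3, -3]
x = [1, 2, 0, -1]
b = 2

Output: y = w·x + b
y = 10

y = (-1)(1) + (3)(2) + (3)(0) + (-3)(-1) + 2 = 10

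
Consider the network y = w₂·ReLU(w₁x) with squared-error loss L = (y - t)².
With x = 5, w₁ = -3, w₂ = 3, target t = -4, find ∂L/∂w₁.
∂L/∂w₁ = 0

Forward pass:
z = w₁x = -3×5 = -15
h = ReLU(-15) = 0
y = w₂h = 3×0 = 0

Backward pass:
∂L/∂y = 2(y - t) = 2(0 - -4) = 8
∂y/∂h = w₂ = 3
∂h/∂z = 0 (ReLU derivative)
∂z/∂w₁ = x = 5

∂L/∂w₁ = 8 × 3 × 0 × 5 = 0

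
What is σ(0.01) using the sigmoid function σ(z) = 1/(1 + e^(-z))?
0.5025

sigmoid(0.01) = 1/(1 + e^(-0.01)) = 1/(1 + 0.99) = 0.5025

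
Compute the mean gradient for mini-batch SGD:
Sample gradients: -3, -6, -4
Average gradient = -4.333

Average = (1/3)(-3 + -6 + -4) = -13/3 = -4.333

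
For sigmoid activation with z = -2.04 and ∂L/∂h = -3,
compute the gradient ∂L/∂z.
∂L/∂z = -0.3055

σ(-2.04) = 0.1151
σ'(-2.04) = σ(-2.04)(1 - σ(-2.04)) = 0.1151 × 0.8849 = 0.1018
∂L/∂z = ∂L/∂h · σ'(z) = -3 × 0.1018 = -0.3055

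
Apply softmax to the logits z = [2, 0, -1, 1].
p = [0.6439, 0.0871, 0.0321, 0.2369]

exp(z) = [7.389, 1, 0.3679, 2.718]
Sum = 11.48
p = [0.6439, 0.0871, 0.0321, 0.2369]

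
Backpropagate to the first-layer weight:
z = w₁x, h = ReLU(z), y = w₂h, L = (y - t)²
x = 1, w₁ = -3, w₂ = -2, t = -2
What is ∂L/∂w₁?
∂L/∂w₁ = 0

Forward pass:
z = w₁x = -3×1 = -3
h = ReLU(-3) = 0
y = w₂h = -2×0 = 0

Backward pass:
∂L/∂y = 2(y - t) = 2(0 - -2) = 4
∂y/∂h = w₂ = -2
∂h/∂z = 0 (ReLU derivative)
∂z/∂w₁ = x = 1

∂L/∂w₁ = 4 × -2 × 0 × 1 = 0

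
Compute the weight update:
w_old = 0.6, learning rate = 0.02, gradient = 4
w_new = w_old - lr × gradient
w_new = 0.52

w_new = w - η·∂L/∂w = 0.6 - 0.02×(4) = 0.6 - (0.08) = 0.52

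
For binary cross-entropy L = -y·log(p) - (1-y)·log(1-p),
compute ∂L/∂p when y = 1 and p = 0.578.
∂L/∂p = -1.73

∂L/∂p = -y/p + (1-y)/(1-p) = -1/0.578 + 0 = -1.73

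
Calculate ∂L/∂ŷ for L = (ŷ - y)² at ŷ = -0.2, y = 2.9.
∂L/∂ŷ = -6.2

∂L/∂ŷ = 2(ŷ - y) = 2(-0.2 - 2.9) = 2(-3.1) = -6.2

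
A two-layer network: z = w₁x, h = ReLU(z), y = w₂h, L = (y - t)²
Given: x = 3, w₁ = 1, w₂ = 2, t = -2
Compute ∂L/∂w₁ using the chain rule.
∂L/∂w₁ = 96

Forward pass:
z = w₁x = 1×3 = 3
h = ReLU(3) = 3
y = w₂h = 2×3 = 6

Backward pass:
∂L/∂y = 2(y - t) = 2(6 - -2) = 16
∂y/∂h = w₂ = 2
∂h/∂z = 1 (ReLU derivative)
∂z/∂w₁ = x = 3

∂L/∂w₁ = 16 × 2 × 1 × 3 = 96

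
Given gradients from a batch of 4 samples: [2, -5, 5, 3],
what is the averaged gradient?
Average gradient = 1.25

Average = (1/4)(2 + -5 + 5 + 3) = 5/4 = 1.25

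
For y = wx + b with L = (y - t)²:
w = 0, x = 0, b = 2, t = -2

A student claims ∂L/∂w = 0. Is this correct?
Correct

y = (0)(0) + 2 = 2
∂L/∂y = 2(y - t) = 2(2 - -2) = 8
∂y/∂w = x = 0
∂L/∂w = 8 × 0 = 0

Claimed value: 0
Correct: The correct gradient is 0.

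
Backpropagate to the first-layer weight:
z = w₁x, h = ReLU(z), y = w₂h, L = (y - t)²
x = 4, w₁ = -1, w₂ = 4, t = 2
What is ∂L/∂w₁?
∂L/∂w₁ = 0

Forward pass:
z = w₁x = -1×4 = -4
h = ReLU(-4) = 0
y = w₂h = 4×0 = 0

Backward pass:
∂L/∂y = 2(y - t) = 2(0 - 2) = -4
∂y/∂h = w₂ = 4
∂h/∂z = 0 (ReLU derivative)
∂z/∂w₁ = x = 4

∂L/∂w₁ = -4 × 4 × 0 × 4 = 0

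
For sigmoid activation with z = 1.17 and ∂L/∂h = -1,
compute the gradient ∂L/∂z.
∂L/∂z = -0.1808

σ(1.17) = 0.7631
σ'(1.17) = σ(1.17)(1 - σ(1.17)) = 0.7631 × 0.2369 = 0.1808
∂L/∂z = ∂L/∂h · σ'(z) = -1 × 0.1808 = -0.1808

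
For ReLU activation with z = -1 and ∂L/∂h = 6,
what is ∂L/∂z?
∂L/∂z = 0

h = ReLU(-1) = 0
Since z < 0: ∂h/∂z = 0
∂L/∂z = ∂L/∂h · ∂h/∂z = 6 × 0 = 0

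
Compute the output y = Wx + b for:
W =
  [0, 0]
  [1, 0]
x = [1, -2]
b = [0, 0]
y = [0, 1]

Wx = [0×1 + 0×-2, 1×1 + 0×-2]
   = [0, 1]
y = Wx + b = [0 + 0, 1 + 0] = [0, 1]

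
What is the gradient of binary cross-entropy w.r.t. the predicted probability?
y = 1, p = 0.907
∂L/∂p = -1.103

∂L/∂p = -y/p + (1-y)/(1-p) = -1/0.907 + 0 = -1.103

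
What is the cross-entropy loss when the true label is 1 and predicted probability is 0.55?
L = 0.5978

L = -1·log(0.55) - 0·log(0.45) = -log(0.55) = 0.5978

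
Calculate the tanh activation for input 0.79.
0.6584

tanh(0.79) = (e^(0.79) - e^(-0.79))/(e^(0.79) + e^(-0.79)) = 0.6584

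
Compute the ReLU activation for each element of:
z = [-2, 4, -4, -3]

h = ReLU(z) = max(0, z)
h = [0, 4, 0, 0]

ReLU applied element-wise: max(0,-2)=0, max(0,4)=4, max(0,-4)=0, max(0,-3)=0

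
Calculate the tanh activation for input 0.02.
0.02

tanh(0.02) = (e^(0.02) - e^(-0.02))/(e^(0.02) + e^(-0.02)) = 0.02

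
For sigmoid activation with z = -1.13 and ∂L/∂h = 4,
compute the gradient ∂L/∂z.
∂L/∂z = 0.7382

σ(-1.13) = 0.2442
σ'(-1.13) = σ(-1.13)(1 - σ(-1.13)) = 0.2442 × 0.7558 = 0.1845
∂L/∂z = ∂L/∂h · σ'(z) = 4 × 0.1845 = 0.7382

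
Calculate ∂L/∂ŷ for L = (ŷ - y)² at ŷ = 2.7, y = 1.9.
∂L/∂ŷ = 1.6

∂L/∂ŷ = 2(ŷ - y) = 2(2.7 - 1.9) = 2(0.8) = 1.6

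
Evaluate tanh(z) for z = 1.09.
0.7969

tanh(1.09) = (e^(1.09) - e^(-1.09))/(e^(1.09) + e^(-1.09)) = 0.7969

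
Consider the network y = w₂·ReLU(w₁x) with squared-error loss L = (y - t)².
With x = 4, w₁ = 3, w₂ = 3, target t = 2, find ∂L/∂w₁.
∂L/∂w₁ = 816

Forward pass:
z = w₁x = 3×4 = 12
h = ReLU(12) = 12
y = w₂h = 3×12 = 36

Backward pass:
∂L/∂y = 2(y - t) = 2(36 - 2) = 68
∂y/∂h = w₂ = 3
∂h/∂z = 1 (ReLU derivative)
∂z/∂w₁ = x = 4

∂L/∂w₁ = 68 × 3 × 1 × 4 = 816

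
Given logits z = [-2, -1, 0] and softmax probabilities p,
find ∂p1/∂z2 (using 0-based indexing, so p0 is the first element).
∂p1/∂z2 = -0.1628

p = softmax(z) = [0.09003, 0.2447, 0.6652]
p1 = 0.2447, p2 = 0.6652

∂p1/∂z2 = -p1 × p2 = -0.2447 × 0.6652 = -0.1628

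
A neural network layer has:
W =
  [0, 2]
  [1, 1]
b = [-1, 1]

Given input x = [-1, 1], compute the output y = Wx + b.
y = [1, 1]

Wx = [0×-1 + 2×1, 1×-1 + 1×1]
   = [2, 0]
y = Wx + b = [2 + -1, 0 + 1] = [1, 1]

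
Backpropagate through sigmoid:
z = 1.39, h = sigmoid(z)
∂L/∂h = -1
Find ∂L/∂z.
∂L/∂z = -0.1596

σ(1.39) = 0.8006
σ'(1.39) = σ(1.39)(1 - σ(1.39)) = 0.8006 × 0.1994 = 0.1596
∂L/∂z = ∂L/∂h · σ'(z) = -1 × 0.1596 = -0.1596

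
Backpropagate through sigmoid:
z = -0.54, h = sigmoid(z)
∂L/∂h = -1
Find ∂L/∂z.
∂L/∂z = -0.2326

σ(-0.54) = 0.3682
σ'(-0.54) = σ(-0.54)(1 - σ(-0.54)) = 0.3682 × 0.6318 = 0.2326
∂L/∂z = ∂L/∂h · σ'(z) = -1 × 0.2326 = -0.2326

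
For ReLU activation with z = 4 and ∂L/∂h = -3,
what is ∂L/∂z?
∂L/∂z = -3

h = ReLU(4) = 4
Since z > 0: ∂h/∂z = 1
∂L/∂z = ∂L/∂h · ∂h/∂z = -3 × 1 = -3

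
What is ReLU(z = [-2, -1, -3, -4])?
h = [0, 0, 0, 0]

ReLU applied element-wise: max(0,-2)=0, max(0,-1)=0, max(0,-3)=0, max(0,-4)=0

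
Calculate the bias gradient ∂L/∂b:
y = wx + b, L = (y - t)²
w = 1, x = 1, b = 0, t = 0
∂L/∂b = 2

y = wx + b = (1)(1) + 0 = 1
∂L/∂y = 2(y - t) = 2(1 - 0) = 2
∂y/∂b = 1
∂L/∂b = ∂L/∂y · ∂y/∂b = 2 × 1 = 2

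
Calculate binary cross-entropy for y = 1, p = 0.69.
L = 0.3711

L = -1·log(0.69) - 0·log(0.31) = -log(0.69) = 0.3711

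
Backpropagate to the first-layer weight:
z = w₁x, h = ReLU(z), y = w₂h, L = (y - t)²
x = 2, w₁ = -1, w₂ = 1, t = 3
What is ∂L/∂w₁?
∂L/∂w₁ = 0

Forward pass:
z = w₁x = -1×2 = -2
h = ReLU(-2) = 0
y = w₂h = 1×0 = 0

Backward pass:
∂L/∂y = 2(y - t) = 2(0 - 3) = -6
∂y/∂h = w₂ = 1
∂h/∂z = 0 (ReLU derivative)
∂z/∂w₁ = x = 2

∂L/∂w₁ = -6 × 1 × 0 × 2 = 0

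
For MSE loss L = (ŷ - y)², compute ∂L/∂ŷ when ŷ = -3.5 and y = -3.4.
∂L/∂ŷ = -0.2

∂L/∂ŷ = 2(ŷ - y) = 2(-3.5 - -3.4) = 2(-0.1) = -0.2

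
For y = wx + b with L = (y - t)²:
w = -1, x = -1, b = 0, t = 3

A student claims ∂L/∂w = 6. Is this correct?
Incorrect

y = (-1)(-1) + 0 = 1
∂L/∂y = 2(y - t) = 2(1 - 3) = -4
∂y/∂w = x = -1
∂L/∂w = -4 × -1 = 4

Claimed value: 6
Incorrect: The correct gradient is 4.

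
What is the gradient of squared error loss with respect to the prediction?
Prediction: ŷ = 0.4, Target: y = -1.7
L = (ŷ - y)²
∂L/∂ŷ = 4.2

∂L/∂ŷ = 2(ŷ - y) = 2(0.4 - -1.7) = 2(2.1) = 4.2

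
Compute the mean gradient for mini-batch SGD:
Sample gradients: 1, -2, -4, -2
Average gradient = -1.75

Average = (1/4)(1 + -2 + -4 + -2) = -7/4 = -1.75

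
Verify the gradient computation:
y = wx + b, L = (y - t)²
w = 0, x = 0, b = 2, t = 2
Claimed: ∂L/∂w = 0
Correct

y = (0)(0) + 2 = 2
∂L/∂y = 2(y - t) = 2(2 - 2) = 0
∂y/∂w = x = 0
∂L/∂w = 0 × 0 = 0

Claimed value: 0
Correct: The correct gradient is 0.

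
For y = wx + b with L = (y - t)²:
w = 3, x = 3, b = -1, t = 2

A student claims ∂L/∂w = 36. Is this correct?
Correct

y = (3)(3) + -1 = 8
∂L/∂y = 2(y - t) = 2(8 - 2) = 12
∂y/∂w = x = 3
∂L/∂w = 12 × 3 = 36

Claimed value: 36
Correct: The correct gradient is 36.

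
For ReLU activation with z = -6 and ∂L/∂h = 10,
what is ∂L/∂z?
∂L/∂z = 0

h = ReLU(-6) = 0
Since z < 0: ∂h/∂z = 0
∂L/∂z = ∂L/∂h · ∂h/∂z = 10 × 0 = 0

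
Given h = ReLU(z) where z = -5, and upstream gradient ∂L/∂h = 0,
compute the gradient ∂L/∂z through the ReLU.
∂L/∂z = 0

h = ReLU(-5) = 0
Since z < 0: ∂h/∂z = 0
∂L/∂z = ∂L/∂h · ∂h/∂z = 0 × 0 = 0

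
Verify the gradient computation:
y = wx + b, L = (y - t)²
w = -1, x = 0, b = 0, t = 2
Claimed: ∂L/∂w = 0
Correct

y = (-1)(0) + 0 = 0
∂L/∂y = 2(y - t) = 2(0 - 2) = -4
∂y/∂w = x = 0
∂L/∂w = -4 × 0 = 0

Claimed value: 0
Correct: The correct gradient is 0.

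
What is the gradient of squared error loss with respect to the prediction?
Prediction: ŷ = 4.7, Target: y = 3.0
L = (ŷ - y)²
∂L/∂ŷ = 3.4

∂L/∂ŷ = 2(ŷ - y) = 2(4.7 - 3.0) = 2(1.7) = 3.4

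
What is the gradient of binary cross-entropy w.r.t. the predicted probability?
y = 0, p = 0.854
∂L/∂p = 6.849

∂L/∂p = -y/p + (1-y)/(1-p) = 0 + 1/0.146 = 6.849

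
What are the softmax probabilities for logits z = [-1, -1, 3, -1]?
p = [0.0174, 0.0174, 0.9479, 0.0174]

exp(z) = [0.3679, 0.3679, 20.09, 0.3679]
Sum = 21.19
p = [0.0174, 0.0174, 0.9479, 0.0174]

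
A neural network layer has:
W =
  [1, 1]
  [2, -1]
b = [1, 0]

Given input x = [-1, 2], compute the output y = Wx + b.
y = [2, -4]

Wx = [1×-1 + 1×2, 2×-1 + -1×2]
   = [1, -4]
y = Wx + b = [1 + 1, -4 + 0] = [2, -4]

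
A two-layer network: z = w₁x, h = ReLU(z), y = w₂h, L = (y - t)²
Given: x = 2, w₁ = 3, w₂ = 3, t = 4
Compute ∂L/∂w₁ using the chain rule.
∂L/∂w₁ = 168

Forward pass:
z = w₁x = 3×2 = 6
h = ReLU(6) = 6
y = w₂h = 3×6 = 18

Backward pass:
∂L/∂y = 2(y - t) = 2(18 - 4) = 28
∂y/∂h = w₂ = 3
∂h/∂z = 1 (ReLU derivative)
∂z/∂w₁ = x = 2

∂L/∂w₁ = 28 × 3 × 1 × 2 = 168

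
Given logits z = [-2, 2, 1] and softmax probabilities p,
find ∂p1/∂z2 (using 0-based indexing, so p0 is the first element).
∂p1/∂z2 = -0.1915

p = softmax(z) = [0.01321, 0.7214, 0.2654]
p1 = 0.7214, p2 = 0.2654

∂p1/∂z2 = -p1 × p2 = -0.7214 × 0.2654 = -0.1915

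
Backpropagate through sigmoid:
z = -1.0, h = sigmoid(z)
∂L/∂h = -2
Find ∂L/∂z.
∂L/∂z = -0.3932

σ(-1.0) = 0.2689
σ'(-1.0) = σ(-1.0)(1 - σ(-1.0)) = 0.2689 × 0.7311 = 0.1966
∂L/∂z = ∂L/∂h · σ'(z) = -2 × 0.1966 = -0.3932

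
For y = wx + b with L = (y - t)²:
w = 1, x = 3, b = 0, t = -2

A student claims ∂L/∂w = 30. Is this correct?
Correct

y = (1)(3) + 0 = 3
∂L/∂y = 2(y - t) = 2(3 - -2) = 10
∂y/∂w = x = 3
∂L/∂w = 10 × 3 = 30

Claimed value: 30
Correct: The correct gradient is 30.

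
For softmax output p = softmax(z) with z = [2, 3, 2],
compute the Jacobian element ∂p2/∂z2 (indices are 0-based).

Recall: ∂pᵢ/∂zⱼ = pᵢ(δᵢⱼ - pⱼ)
∂p2/∂z2 = 0.167

p = softmax(z) = [0.2119, 0.5761, 0.2119]
p2 = 0.2119

∂p2/∂z2 = p2(1 - p2) = 0.2119 × (1 - 0.2119) = 0.167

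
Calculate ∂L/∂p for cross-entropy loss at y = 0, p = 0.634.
∂L/∂p = 2.732

∂L/∂p = -y/p + (1-y)/(1-p) = 0 + 1/0.366 = 2.732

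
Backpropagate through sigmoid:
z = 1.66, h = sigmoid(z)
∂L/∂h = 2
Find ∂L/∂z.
∂L/∂z = 0.2685

σ(1.66) = 0.8402
σ'(1.66) = σ(1.66)(1 - σ(1.66)) = 0.8402 × 0.1598 = 0.1342
∂L/∂z = ∂L/∂h · σ'(z) = 2 × 0.1342 = 0.2685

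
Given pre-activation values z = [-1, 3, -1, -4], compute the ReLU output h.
h = [0, 3, 0, 0]

ReLU applied element-wise: max(0,-1)=0, max(0,3)=3, max(0,-1)=0, max(0,-4)=0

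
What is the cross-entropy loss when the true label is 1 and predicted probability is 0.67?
L = 0.4005

L = -1·log(0.67) - 0·log(0.33) = -log(0.67) = 0.4005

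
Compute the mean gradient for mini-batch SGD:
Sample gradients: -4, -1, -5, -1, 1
Average gradient = -2

Average = (1/5)(-4 + -1 + -5 + -1 + 1) = -10/5 = -2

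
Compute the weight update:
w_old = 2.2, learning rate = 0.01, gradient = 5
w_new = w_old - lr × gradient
w_new = 2.15

w_new = w - η·∂L/∂w = 2.2 - 0.01×(5) = 2.2 - (0.05) = 2.15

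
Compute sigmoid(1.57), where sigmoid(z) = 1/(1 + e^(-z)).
0.8278

sigmoid(1.57) = 1/(1 + e^(-1.57)) = 1/(1 + 0.208) = 0.8278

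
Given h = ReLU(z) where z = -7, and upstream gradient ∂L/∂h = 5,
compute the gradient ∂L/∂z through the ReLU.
∂L/∂z = 0

h = ReLU(-7) = 0
Since z < 0: ∂h/∂z = 0
∂L/∂z = ∂L/∂h · ∂h/∂z = 5 × 0 = 0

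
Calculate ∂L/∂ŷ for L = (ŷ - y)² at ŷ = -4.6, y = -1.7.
∂L/∂ŷ = -5.8

∂L/∂ŷ = 2(ŷ - y) = 2(-4.6 - -1.7) = 2(-2.9) = -5.8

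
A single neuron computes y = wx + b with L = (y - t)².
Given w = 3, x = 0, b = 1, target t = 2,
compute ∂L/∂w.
∂L/∂w = 0

y = wx + b = (3)(0) + 1 = 1
∂L/∂y = 2(y - t) = 2(1 - 2) = -2
∂y/∂w = x = 0
∂L/∂w = ∂L/∂y · ∂y/∂w = -2 × 0 = 0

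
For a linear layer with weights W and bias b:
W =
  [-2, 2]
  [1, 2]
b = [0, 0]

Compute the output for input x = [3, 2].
y = [-2, 7]

Wx = [-2×3 + 2×2, 1×3 + 2×2]
   = [-2, 7]
y = Wx + b = [-2 + 0, 7 + 0] = [-2, 7]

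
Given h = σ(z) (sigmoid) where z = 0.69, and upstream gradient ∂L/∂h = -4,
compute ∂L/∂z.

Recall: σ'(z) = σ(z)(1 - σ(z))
∂L/∂z = -0.8898

σ(0.69) = 0.666
σ'(0.69) = σ(0.69)(1 - σ(0.69)) = 0.666 × 0.334 = 0.2225
∂L/∂z = ∂L/∂h · σ'(z) = -4 × 0.2225 = -0.8898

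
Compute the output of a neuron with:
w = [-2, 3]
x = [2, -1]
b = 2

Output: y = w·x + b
y = -5

y = (-2)(2) + (3)(-1) + 2 = -5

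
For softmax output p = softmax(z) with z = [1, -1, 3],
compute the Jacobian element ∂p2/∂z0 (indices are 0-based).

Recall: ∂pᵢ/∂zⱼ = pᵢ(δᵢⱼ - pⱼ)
∂p2/∂z0 = -0.1017

p = softmax(z) = [0.1173, 0.01588, 0.8668]
p2 = 0.8668, p0 = 0.1173

∂p2/∂z0 = -p2 × p0 = -0.8668 × 0.1173 = -0.1017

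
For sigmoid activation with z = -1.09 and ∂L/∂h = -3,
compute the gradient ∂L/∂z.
∂L/∂z = -0.5649

σ(-1.09) = 0.2516
σ'(-1.09) = σ(-1.09)(1 - σ(-1.09)) = 0.2516 × 0.7484 = 0.1883
∂L/∂z = ∂L/∂h · σ'(z) = -3 × 0.1883 = -0.5649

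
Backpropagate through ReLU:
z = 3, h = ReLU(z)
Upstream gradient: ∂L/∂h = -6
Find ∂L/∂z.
∂L/∂z = -6

h = ReLU(3) = 3
Since z > 0: ∂h/∂z = 1
∂L/∂z = ∂L/∂h · ∂h/∂z = -6 × 1 = -6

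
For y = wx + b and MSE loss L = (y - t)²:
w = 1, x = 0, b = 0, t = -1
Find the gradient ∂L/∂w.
∂L/∂w = 0

y = wx + b = (1)(0) + 0 = 0
∂L/∂y = 2(y - t) = 2(0 - -1) = 2
∂y/∂w = x = 0
∂L/∂w = ∂L/∂y · ∂y/∂w = 2 × 0 = 0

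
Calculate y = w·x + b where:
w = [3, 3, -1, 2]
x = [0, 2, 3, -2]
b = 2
y = 1

y = (3)(0) + (3)(2) + (-1)(3) + (2)(-2) + 2 = 1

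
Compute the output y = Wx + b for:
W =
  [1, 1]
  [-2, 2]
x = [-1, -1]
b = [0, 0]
y = [-2, 0]

Wx = [1×-1 + 1×-1, -2×-1 + 2×-1]
   = [-2, 0]
y = Wx + b = [-2 + 0, 0 + 0] = [-2, 0]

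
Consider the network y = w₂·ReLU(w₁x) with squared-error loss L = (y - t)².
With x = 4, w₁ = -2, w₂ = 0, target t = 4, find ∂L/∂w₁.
∂L/∂w₁ = 0

Forward pass:
z = w₁x = -2×4 = -8
h = ReLU(-8) = 0
y = w₂h = 0×0 = 0

Backward pass:
∂L/∂y = 2(y - t) = 2(0 - 4) = -8
∂y/∂h = w₂ = 0
∂h/∂z = 0 (ReLU derivative)
∂z/∂w₁ = x = 4

∂L/∂w₁ = -8 × 0 × 0 × 4 = 0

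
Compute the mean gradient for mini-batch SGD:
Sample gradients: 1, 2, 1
Average gradient = 1.333

Average = (1/3)(1 + 2 + 1) = 4/3 = 1.333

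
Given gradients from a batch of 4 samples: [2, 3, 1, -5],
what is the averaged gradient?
Average gradient = 0.25

Average = (1/4)(2 + 3 + 1 + -5) = 1/4 = 0.25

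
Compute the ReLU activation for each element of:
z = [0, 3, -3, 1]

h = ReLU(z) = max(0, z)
h = [0, 3, 0, 1]

ReLU applied element-wise: max(0,0)=0, max(0,3)=3, max(0,-3)=0, max(0,1)=1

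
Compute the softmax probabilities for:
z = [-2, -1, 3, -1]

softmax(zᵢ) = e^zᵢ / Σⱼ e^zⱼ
p = [0.0065, 0.0176, 0.9584, 0.0176]

exp(z) = [0.1353, 0.3679, 20.09, 0.3679]
Sum = 20.96
p = [0.0065, 0.0176, 0.9584, 0.0176]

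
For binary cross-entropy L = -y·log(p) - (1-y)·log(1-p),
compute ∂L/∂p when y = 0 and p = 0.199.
∂L/∂p = 1.248

∂L/∂p = -y/p + (1-y)/(1-p) = 0 + 1/0.801 = 1.248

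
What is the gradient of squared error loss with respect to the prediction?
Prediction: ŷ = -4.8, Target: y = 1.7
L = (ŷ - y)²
∂L/∂ŷ = -13.0

∂L/∂ŷ = 2(ŷ - y) = 2(-4.8 - 1.7) = 2(-6.5) = -13.0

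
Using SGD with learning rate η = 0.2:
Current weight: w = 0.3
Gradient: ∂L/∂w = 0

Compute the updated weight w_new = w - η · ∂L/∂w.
w_new = 0.3

w_new = w - η·∂L/∂w = 0.3 - 0.2×(0) = 0.3 - (0) = 0.3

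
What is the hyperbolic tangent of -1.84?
-0.9508

tanh(-1.84) = (e^(-1.84) - e^(1.84))/(e^(-1.84) + e^(1.84)) = -0.9508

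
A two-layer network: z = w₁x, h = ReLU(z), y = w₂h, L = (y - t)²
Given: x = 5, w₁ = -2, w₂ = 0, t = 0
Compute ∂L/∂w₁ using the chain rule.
∂L/∂w₁ = 0

Forward pass:
z = w₁x = -2×5 = -10
h = ReLU(-10) = 0
y = w₂h = 0×0 = 0

Backward pass:
∂L/∂y = 2(y - t) = 2(0 - 0) = 0
∂y/∂h = w₂ = 0
∂h/∂z = 0 (ReLU derivative)
∂z/∂w₁ = x = 5

∂L/∂w₁ = 0 × 0 × 0 × 5 = 0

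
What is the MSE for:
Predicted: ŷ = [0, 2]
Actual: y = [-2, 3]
MSE = 2.5

MSE = (1/2)((0--2)² + (2-3)²) = (1/2)(4 + 1) = 2.5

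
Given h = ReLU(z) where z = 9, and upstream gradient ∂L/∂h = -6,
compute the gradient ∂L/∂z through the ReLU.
∂L/∂z = -6

h = ReLU(9) = 9
Since z > 0: ∂h/∂z = 1
∂L/∂z = ∂L/∂h · ∂h/∂z = -6 × 1 = -6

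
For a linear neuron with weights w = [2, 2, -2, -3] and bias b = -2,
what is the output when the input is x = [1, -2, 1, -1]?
y = -3

y = (2)(1) + (2)(-2) + (-2)(1) + (-3)(-1) + -2 = -3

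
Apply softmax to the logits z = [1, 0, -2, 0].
p = [0.5601, 0.206, 0.0279, 0.206]

exp(z) = [2.718, 1, 0.1353, 1]
Sum = 4.854
p = [0.5601, 0.206, 0.0279, 0.206]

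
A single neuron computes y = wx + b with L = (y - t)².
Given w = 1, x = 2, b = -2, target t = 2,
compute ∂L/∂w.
∂L/∂w = -8

y = wx + b = (1)(2) + -2 = 0
∂L/∂y = 2(y - t) = 2(0 - 2) = -4
∂y/∂w = x = 2
∂L/∂w = ∂L/∂y · ∂y/∂w = -4 × 2 = -8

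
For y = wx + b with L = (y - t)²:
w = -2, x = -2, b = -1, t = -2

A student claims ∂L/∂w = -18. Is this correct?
Incorrect

y = (-2)(-2) + -1 = 3
∂L/∂y = 2(y - t) = 2(3 - -2) = 10
∂y/∂w = x = -2
∂L/∂w = 10 × -2 = -20

Claimed value: -18
Incorrect: The correct gradient is -20.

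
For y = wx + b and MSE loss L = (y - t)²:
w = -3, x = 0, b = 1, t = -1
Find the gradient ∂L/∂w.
∂L/∂w = 0

y = wx + b = (-3)(0) + 1 = 1
∂L/∂y = 2(y - t) = 2(1 - -1) = 4
∂y/∂w = x = 0
∂L/∂w = ∂L/∂y · ∂y/∂w = 4 × 0 = 0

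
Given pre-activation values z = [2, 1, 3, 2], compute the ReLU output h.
h = [2, 1, 3, 2]

ReLU applied element-wise: max(0,2)=2, max(0,1)=1, max(0,3)=3, max(0,2)=2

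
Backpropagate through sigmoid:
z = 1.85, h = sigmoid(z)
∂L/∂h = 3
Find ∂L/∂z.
∂L/∂z = 0.3522

σ(1.85) = 0.8641
σ'(1.85) = σ(1.85)(1 - σ(1.85)) = 0.8641 × 0.1359 = 0.1174
∂L/∂z = ∂L/∂h · σ'(z) = 3 × 0.1174 = 0.3522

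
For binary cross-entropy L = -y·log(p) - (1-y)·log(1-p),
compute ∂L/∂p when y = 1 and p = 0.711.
∂L/∂p = -1.406

∂L/∂p = -y/p + (1-y)/(1-p) = -1/0.711 + 0 = -1.406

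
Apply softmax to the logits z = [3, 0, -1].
p = [0.9362, 0.0466, 0.0171]

exp(z) = [20.09, 1, 0.3679]
Sum = 21.45
p = [0.9362, 0.0466, 0.0171]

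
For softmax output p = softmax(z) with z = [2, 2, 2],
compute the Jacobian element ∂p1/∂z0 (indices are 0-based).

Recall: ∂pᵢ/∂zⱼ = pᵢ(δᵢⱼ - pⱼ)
∂p1/∂z0 = -0.1111

p = softmax(z) = [0.3333, 0.3333, 0.3333]
p1 = 0.3333, p0 = 0.3333

∂p1/∂z0 = -p1 × p0 = -0.3333 × 0.3333 = -0.1111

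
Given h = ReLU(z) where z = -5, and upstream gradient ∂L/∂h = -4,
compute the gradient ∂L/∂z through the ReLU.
∂L/∂z = 0

h = ReLU(-5) = 0
Since z < 0: ∂h/∂z = 0
∂L/∂z = ∂L/∂h · ∂h/∂z = -4 × 0 = 0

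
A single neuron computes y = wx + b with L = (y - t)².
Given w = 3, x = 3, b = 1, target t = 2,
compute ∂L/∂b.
∂L/∂b = 16

y = wx + b = (3)(3) + 1 = 10
∂L/∂y = 2(y - t) = 2(10 - 2) = 16
∂y/∂b = 1
∂L/∂b = ∂L/∂y · ∂y/∂b = 16 × 1 = 16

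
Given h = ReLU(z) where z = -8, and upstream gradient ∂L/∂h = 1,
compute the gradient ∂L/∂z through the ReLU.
∂L/∂z = 0

h = ReLU(-8) = 0
Since z < 0: ∂h/∂z = 0
∂L/∂z = ∂L/∂h · ∂h/∂z = 1 × 0 = 0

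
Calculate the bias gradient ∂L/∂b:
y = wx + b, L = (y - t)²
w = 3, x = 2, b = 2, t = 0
∂L/∂b = 16

y = wx + b = (3)(2) + 2 = 8
∂L/∂y = 2(y - t) = 2(8 - 0) = 16
∂y/∂b = 1
∂L/∂b = ∂L/∂y · ∂y/∂b = 16 × 1 = 16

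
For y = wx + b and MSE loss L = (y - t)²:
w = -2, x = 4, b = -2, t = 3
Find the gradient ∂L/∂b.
∂L/∂b = -26

y = wx + b = (-2)(4) + -2 = -10
∂L/∂y = 2(y - t) = 2(-10 - 3) = -26
∂y/∂b = 1
∂L/∂b = ∂L/∂y · ∂y/∂b = -26 × 1 = -26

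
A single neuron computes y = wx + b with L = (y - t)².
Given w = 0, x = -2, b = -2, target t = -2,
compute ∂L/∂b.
∂L/∂b = 0

y = wx + b = (0)(-2) + -2 = -2
∂L/∂y = 2(y - t) = 2(-2 - -2) = 0
∂y/∂b = 1
∂L/∂b = ∂L/∂y · ∂y/∂b = 0 × 1 = 0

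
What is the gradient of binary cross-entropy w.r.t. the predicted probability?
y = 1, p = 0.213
∂L/∂p = -4.695

∂L/∂p = -y/p + (1-y)/(1-p) = -1/0.213 + 0 = -4.695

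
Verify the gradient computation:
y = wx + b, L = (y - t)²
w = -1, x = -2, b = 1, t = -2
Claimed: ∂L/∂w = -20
Correct

y = (-1)(-2) + 1 = 3
∂L/∂y = 2(y - t) = 2(3 - -2) = 10
∂y/∂w = x = -2
∂L/∂w = 10 × -2 = -20

Claimed value: -20
Correct: The correct gradient is -20.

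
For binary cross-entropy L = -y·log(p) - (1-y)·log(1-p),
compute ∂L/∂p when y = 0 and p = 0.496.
∂L/∂p = 1.984

∂L/∂p = -y/p + (1-y)/(1-p) = 0 + 1/0.504 = 1.984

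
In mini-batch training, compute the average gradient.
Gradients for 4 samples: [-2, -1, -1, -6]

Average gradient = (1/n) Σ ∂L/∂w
Average gradient = -2.5

Average = (1/4)(-2 + -1 + -1 + -6) = -10/4 = -2.5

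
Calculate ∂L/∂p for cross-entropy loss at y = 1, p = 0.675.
∂L/∂p = -1.481

∂L/∂p = -y/p + (1-y)/(1-p) = -1/0.675 + 0 = -1.481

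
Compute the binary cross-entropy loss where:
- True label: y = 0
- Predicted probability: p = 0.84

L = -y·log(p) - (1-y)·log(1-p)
L = 1.833

L = -0·log(0.84) - 1·log(0.16) = -log(0.16) = 1.833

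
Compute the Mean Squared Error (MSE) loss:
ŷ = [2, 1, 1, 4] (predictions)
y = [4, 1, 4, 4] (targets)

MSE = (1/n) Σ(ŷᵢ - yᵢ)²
MSE = 3.25

MSE = (1/4)((2-4)² + (1-1)² + (1-4)² + (4-4)²) = (1/4)(4 + 0 + 9 + 0) = 3.25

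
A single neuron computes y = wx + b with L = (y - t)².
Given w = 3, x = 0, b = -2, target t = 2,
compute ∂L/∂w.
∂L/∂w = 0

y = wx + b = (3)(0) + -2 = -2
∂L/∂y = 2(y - t) = 2(-2 - 2) = -8
∂y/∂w = x = 0
∂L/∂w = ∂L/∂y · ∂y/∂w = -8 × 0 = 0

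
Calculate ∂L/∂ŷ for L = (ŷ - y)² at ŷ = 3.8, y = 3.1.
∂L/∂ŷ = 1.4

∂L/∂ŷ = 2(ŷ - y) = 2(3.8 - 3.1) = 2(0.7) = 1.4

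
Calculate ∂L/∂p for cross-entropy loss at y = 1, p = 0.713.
∂L/∂p = -1.403

∂L/∂p = -y/p + (1-y)/(1-p) = -1/0.713 + 0 = -1.403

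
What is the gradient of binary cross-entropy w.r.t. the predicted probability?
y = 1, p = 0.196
∂L/∂p = -5.102

∂L/∂p = -y/p + (1-y)/(1-p) = -1/0.196 + 0 = -5.102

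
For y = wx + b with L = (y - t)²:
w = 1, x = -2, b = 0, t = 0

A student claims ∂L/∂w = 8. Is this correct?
Correct

y = (1)(-2) + 0 = -2
∂L/∂y = 2(y - t) = 2(-2 - 0) = -4
∂y/∂w = x = -2
∂L/∂w = -4 × -2 = 8

Claimed value: 8
Correct: The correct gradient is 8.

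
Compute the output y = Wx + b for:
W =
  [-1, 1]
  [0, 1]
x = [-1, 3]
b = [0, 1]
y = [4, 4]

Wx = [-1×-1 + 1×3, 0×-1 + 1×3]
   = [4, 3]
y = Wx + b = [4 + 0, 3 + 1] = [4, 4]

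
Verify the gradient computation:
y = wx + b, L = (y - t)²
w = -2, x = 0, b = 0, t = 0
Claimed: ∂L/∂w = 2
Incorrect

y = (-2)(0) + 0 = 0
∂L/∂y = 2(y - t) = 2(0 - 0) = 0
∂y/∂w = x = 0
∂L/∂w = 0 × 0 = 0

Claimed value: 2
Incorrect: The correct gradient is 0.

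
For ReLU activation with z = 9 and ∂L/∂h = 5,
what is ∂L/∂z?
∂L/∂z = 5

h = ReLU(9) = 9
Since z > 0: ∂h/∂z = 1
∂L/∂z = ∂L/∂h · ∂h/∂z = 5 × 1 = 5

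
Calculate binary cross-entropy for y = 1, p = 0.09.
L = 2.408

L = -1·log(0.09) - 0·log(0.91) = -log(0.09) = 2.408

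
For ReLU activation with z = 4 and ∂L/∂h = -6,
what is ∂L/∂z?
∂L/∂z = -6

h = ReLU(4) = 4
Since z > 0: ∂h/∂z = 1
∂L/∂z = ∂L/∂h · ∂h/∂z = -6 × 1 = -6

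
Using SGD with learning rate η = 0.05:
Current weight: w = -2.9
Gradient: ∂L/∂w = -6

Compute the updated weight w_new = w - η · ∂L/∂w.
w_new = -2.6

w_new = w - η·∂L/∂w = -2.9 - 0.05×(-6) = -2.9 - (-0.3) = -2.6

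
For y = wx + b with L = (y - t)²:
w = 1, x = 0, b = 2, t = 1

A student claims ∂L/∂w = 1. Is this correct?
Incorrect

y = (1)(0) + 2 = 2
∂L/∂y = 2(y - t) = 2(2 - 1) = 2
∂y/∂w = x = 0
∂L/∂w = 2 × 0 = 0

Claimed value: 1
Incorrect: The correct gradient is 0.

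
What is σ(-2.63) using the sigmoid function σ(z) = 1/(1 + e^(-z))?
0.06723

sigmoid(-2.63) = 1/(1 + e^(2.63)) = 1/(1 + 13.87) = 0.06723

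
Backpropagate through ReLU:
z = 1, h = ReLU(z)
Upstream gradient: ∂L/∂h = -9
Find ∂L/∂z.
∂L/∂z = -9

h = ReLU(1) = 1
Since z > 0: ∂h/∂z = 1
∂L/∂z = ∂L/∂h · ∂h/∂z = -9 × 1 = -9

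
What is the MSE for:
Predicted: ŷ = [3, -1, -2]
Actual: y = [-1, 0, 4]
MSE = 17.67

MSE = (1/3)((3--1)² + (-1-0)² + (-2-4)²) = (1/3)(16 + 1 + 36) = 17.67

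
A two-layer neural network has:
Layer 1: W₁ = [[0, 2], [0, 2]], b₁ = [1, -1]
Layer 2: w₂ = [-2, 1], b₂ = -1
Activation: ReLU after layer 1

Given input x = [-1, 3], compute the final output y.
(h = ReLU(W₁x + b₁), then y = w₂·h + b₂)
y = -10

Layer 1 pre-activation: z₁ = [7, 5]
After ReLU: h = [7, 5]
Layer 2 output: y = -2×7 + 1×5 + -1 = -10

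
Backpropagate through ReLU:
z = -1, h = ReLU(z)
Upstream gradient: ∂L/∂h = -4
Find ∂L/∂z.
∂L/∂z = 0

h = ReLU(-1) = 0
Since z < 0: ∂h/∂z = 0
∂L/∂z = ∂L/∂h · ∂h/∂z = -4 × 0 = 0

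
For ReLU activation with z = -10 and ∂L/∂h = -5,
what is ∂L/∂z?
∂L/∂z = 0

h = ReLU(-10) = 0
Since z < 0: ∂h/∂z = 0
∂L/∂z = ∂L/∂h · ∂h/∂z = -5 × 0 = 0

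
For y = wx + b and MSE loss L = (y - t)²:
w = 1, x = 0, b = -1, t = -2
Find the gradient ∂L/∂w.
∂L/∂w = 0

y = wx + b = (1)(0) + -1 = -1
∂L/∂y = 2(y - t) = 2(-1 - -2) = 2
∂y/∂w = x = 0
∂L/∂w = ∂L/∂y · ∂y/∂w = 2 × 0 = 0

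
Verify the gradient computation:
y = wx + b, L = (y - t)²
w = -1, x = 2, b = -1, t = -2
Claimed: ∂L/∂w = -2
Incorrect

y = (-1)(2) + -1 = -3
∂L/∂y = 2(y - t) = 2(-3 - -2) = -2
∂y/∂w = x = 2
∂L/∂w = -2 × 2 = -4

Claimed value: -2
Incorrect: The correct gradient is -4.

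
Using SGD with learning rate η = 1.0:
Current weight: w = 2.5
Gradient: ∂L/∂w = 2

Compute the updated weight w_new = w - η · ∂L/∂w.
w_new = 0.5

w_new = w - η·∂L/∂w = 2.5 - 1.0×(2) = 2.5 - (2) = 0.5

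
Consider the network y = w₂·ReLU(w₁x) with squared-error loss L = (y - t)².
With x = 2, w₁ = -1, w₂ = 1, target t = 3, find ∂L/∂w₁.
∂L/∂w₁ = 0

Forward pass:
z = w₁x = -1×2 = -2
h = ReLU(-2) = 0
y = w₂h = 1×0 = 0

Backward pass:
∂L/∂y = 2(y - t) = 2(0 - 3) = -6
∂y/∂h = w₂ = 1
∂h/∂z = 0 (ReLU derivative)
∂z/∂w₁ = x = 2

∂L/∂w₁ = -6 × 1 × 0 × 2 = 0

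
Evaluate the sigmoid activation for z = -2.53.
0.07378

sigmoid(-2.53) = 1/(1 + e^(2.53)) = 1/(1 + 12.55) = 0.07378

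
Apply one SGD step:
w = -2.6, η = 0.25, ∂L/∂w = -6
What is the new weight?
w_new = -1.1

w_new = w - η·∂L/∂w = -2.6 - 0.25×(-6) = -2.6 - (-1.5) = -1.1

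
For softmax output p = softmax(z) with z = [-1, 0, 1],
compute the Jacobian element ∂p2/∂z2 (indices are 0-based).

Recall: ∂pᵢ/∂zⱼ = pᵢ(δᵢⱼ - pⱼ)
∂p2/∂z2 = 0.2227

p = softmax(z) = [0.09003, 0.2447, 0.6652]
p2 = 0.6652

∂p2/∂z2 = p2(1 - p2) = 0.6652 × (1 - 0.6652) = 0.2227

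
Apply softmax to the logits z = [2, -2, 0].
p = [0.8668, 0.0159, 0.1173]

exp(z) = [7.389, 0.1353, 1]
Sum = 8.524
p = [0.8668, 0.0159, 0.1173]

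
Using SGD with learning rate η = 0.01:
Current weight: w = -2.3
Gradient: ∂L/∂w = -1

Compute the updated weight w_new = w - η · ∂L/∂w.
w_new = -2.29

w_new = w - η·∂L/∂w = -2.3 - 0.01×(-1) = -2.3 - (-0.01) = -2.29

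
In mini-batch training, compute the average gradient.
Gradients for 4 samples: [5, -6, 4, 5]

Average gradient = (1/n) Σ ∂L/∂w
Average gradient = 2

Average = (1/4)(5 + -6 + 4 + 5) = 8/4 = 2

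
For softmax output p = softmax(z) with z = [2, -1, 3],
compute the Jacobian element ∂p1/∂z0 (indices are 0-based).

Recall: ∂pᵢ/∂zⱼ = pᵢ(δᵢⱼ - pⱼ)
∂p1/∂z0 = -0.003507

p = softmax(z) = [0.2654, 0.01321, 0.7214]
p1 = 0.01321, p0 = 0.2654

∂p1/∂z0 = -p1 × p0 = -0.01321 × 0.2654 = -0.003507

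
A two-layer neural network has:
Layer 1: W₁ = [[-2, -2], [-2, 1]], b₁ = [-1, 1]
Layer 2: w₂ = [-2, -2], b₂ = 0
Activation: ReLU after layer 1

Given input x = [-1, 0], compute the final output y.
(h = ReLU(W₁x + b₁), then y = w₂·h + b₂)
y = -8

Layer 1 pre-activation: z₁ = [1, 3]
After ReLU: h = [1, 3]
Layer 2 output: y = -2×1 + -2×3 + 0 = -8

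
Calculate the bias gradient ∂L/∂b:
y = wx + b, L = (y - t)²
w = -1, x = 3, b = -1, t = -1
∂L/∂b = -6

y = wx + b = (-1)(3) + -1 = -4
∂L/∂y = 2(y - t) = 2(-4 - -1) = -6
∂y/∂b = 1
∂L/∂b = ∂L/∂y · ∂y/∂b = -6 × 1 = -6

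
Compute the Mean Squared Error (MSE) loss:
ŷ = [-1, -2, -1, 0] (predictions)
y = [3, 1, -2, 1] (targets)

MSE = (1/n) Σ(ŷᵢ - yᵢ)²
MSE = 6.75

MSE = (1/4)((-1-3)² + (-2-1)² + (-1--2)² + (0-1)²) = (1/4)(16 + 9 + 1 + 1) = 6.75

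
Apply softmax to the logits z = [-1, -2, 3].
p = [0.0179, 0.0066, 0.9756]

exp(z) = [0.3679, 0.1353, 20.09]
Sum = 20.59
p = [0.0179, 0.0066, 0.9756]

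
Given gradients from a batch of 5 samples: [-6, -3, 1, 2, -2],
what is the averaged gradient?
Average gradient = -1.6

Average = (1/5)(-6 + -3 + 1 + 2 + -2) = -8/5 = -1.6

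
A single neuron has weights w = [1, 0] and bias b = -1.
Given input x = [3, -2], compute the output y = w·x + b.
y = 2

y = (1)(3) + (0)(-2) + -1 = 2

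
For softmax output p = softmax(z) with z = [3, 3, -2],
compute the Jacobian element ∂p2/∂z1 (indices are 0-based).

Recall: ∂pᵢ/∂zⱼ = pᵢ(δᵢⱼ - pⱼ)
∂p2/∂z1 = -0.001673

p = softmax(z) = [0.4983, 0.4983, 0.003358]
p2 = 0.003358, p1 = 0.4983

∂p2/∂z1 = -p2 × p1 = -0.003358 × 0.4983 = -0.001673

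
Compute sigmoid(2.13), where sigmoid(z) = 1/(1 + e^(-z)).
0.8938

sigmoid(2.13) = 1/(1 + e^(-2.13)) = 1/(1 + 0.1188) = 0.8938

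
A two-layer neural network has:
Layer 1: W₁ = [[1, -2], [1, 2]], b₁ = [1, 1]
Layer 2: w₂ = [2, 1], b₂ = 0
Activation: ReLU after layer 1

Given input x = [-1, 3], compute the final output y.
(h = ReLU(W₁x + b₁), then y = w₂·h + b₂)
y = 6

Layer 1 pre-activation: z₁ = [-6, 6]
After ReLU: h = [0, 6]
Layer 2 output: y = 2×0 + 1×6 + 0 = 6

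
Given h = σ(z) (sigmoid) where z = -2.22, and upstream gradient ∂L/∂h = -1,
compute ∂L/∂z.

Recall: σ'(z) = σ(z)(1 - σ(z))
∂L/∂z = -0.08837

σ(-2.22) = 0.09797
σ'(-2.22) = σ(-2.22)(1 - σ(-2.22)) = 0.09797 × 0.902 = 0.08837
∂L/∂z = ∂L/∂h · σ'(z) = -1 × 0.08837 = -0.08837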